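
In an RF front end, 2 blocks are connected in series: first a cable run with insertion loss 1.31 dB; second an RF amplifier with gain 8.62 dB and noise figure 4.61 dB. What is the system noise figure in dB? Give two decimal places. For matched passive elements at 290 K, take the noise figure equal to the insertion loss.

5.92 dB

Convert to linear (a loss of L dB is a gain of −L dB): F_i = 10^(NF_i/10), G_i = 10^(G_i,dB/10)
  Stage 1: F_1 = 10^(1.31/10) = 1.352, G_1 = 10^(−1.31/10) = 0.7396
  Stage 2: F_2 = 10^(4.61/10) = 2.891, G_2 = 10^(8.62/10) = 7.278
Friis cascade:
  F = 1.352 + (2.891 − 1)/0.7396 = 3.908
NF = 10 log₁₀(3.908) = 5.92 dB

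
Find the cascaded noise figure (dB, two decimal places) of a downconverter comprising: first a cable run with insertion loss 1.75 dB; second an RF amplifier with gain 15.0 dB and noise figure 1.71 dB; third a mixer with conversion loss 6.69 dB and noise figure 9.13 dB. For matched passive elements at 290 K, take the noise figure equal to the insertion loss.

4.08 dB

Convert to linear (a loss of L dB is a gain of −L dB): F_i = 10^(NF_i/10), G_i = 10^(G_i,dB/10)
  Stage 1: F_1 = 10^(1.75/10) = 1.496, G_1 = 10^(−1.75/10) = 0.6683
  Stage 2: F_2 = 10^(1.71/10) = 1.483, G_2 = 10^(15.0/10) = 31.62
  Stage 3: F_3 = 10^(9.13/10) = 8.185, G_3 = 10^(−6.69/10) = 0.2143
Friis cascade:
  F = 1.496 + (1.483 − 1)/0.6683 + (8.185 − 1)/21.13 = 2.558
NF = 10 log₁₀(2.558) = 4.08 dB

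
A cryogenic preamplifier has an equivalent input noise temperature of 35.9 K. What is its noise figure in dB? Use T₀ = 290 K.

0.507 dB

F = 1 + T_e/T₀ = 1 + 35.9/290 = 1.12379
NF = 10 log₁₀(1.12379) = 0.507 dB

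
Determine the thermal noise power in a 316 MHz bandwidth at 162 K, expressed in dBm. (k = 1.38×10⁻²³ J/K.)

P_n = kTB = 1.38×10⁻²³ × 162 × 3.16×10⁸ = 7.06×10⁻¹³ W
In dBm: 10 log₁₀(7.06×10⁻¹³ / 10⁻³) = −91.5 dBm

−91.5 dBm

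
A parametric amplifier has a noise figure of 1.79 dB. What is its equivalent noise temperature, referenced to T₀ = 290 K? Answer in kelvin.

148 K

F = 10^(1.79/10) = 1.51008
T_e = (F − 1)·T₀ = (1.51008 − 1) × 290 = 148 K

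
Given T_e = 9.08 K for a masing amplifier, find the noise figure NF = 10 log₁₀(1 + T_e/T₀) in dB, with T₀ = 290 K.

0.134 dB

F = 1 + T_e/T₀ = 1 + 9.08/290 = 1.03131
NF = 10 log₁₀(1.03131) = 0.134 dB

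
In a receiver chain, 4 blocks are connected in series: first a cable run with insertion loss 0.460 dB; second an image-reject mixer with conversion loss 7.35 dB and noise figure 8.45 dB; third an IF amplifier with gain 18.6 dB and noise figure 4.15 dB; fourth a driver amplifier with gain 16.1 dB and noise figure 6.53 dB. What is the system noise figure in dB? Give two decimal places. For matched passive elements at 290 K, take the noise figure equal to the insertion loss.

12.49 dB

Convert to linear (a loss of L dB is a gain of −L dB): F_i = 10^(NF_i/10), G_i = 10^(G_i,dB/10)
  Stage 1: F_1 = 10^(0.460/10) = 1.112, G_1 = 10^(−0.460/10) = 0.8995
  Stage 2: F_2 = 10^(8.45/10) = 6.998, G_2 = 10^(−7.35/10) = 0.1841
  Stage 3: F_3 = 10^(4.15/10) = 2.600, G_3 = 10^(18.6/10) = 72.44
  Stage 4: F_4 = 10^(6.53/10) = 4.498, G_4 = 10^(16.1/10) = 40.74
Friis cascade:
  F = 1.112 + (6.998 − 1)/0.8995 + (2.600 − 1)/0.1656 + (4.498 − 1)/11.99 = 17.74
NF = 10 log₁₀(17.74) = 12.49 dB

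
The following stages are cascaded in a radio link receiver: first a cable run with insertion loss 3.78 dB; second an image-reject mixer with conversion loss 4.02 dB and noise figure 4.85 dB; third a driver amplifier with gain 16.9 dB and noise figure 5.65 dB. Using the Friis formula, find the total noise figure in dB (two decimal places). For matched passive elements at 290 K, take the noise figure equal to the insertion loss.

Convert to linear (a loss of L dB is a gain of −L dB): F_i = 10^(NF_i/10), G_i = 10^(G_i,dB/10)
  Stage 1: F_1 = 10^(3.78/10) = 2.388, G_1 = 10^(−3.78/10) = 0.4188
  Stage 2: F_2 = 10^(4.85/10) = 3.055, G_2 = 10^(−4.02/10) = 0.3963
  Stage 3: F_3 = 10^(5.65/10) = 3.673, G_3 = 10^(16.9/10) = 48.98
Friis cascade:
  F = 2.388 + (3.055 − 1)/0.4188 + (3.673 − 1)/0.1660 = 23.40
NF = 10 log₁₀(23.40) = 13.69 dB

13.69 dB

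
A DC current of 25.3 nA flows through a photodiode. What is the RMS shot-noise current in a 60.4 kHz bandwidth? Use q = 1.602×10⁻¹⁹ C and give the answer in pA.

22.1 pA

I_n = √(2qI·B)
2qI·B = 2 × 1.602×10⁻¹⁹ × 2.53×10⁻⁸ × 6.04×10⁴ = 4.90×10⁻²² A²
I_n = √(4.90×10⁻²²) = 2.21×10⁻¹¹ A = 22.1 pA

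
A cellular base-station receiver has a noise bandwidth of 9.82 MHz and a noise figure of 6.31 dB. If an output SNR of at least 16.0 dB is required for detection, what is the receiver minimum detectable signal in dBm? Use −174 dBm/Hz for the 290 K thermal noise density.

Sensitivity = −174 + 10 log₁₀(B) + NF + SNR_min
= −174 + 69.92 + 6.31 + 16.0
= −81.77 dBm → −81.8 dBm

−81.8 dBm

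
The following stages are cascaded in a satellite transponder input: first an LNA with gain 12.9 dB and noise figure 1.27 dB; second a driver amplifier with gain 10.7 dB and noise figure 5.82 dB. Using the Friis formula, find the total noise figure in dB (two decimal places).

1.72 dB

Convert to linear (a loss of L dB is a gain of −L dB): F_i = 10^(NF_i/10), G_i = 10^(G_i,dB/10)
  Stage 1: F_1 = 10^(1.27/10) = 1.340, G_1 = 10^(12.9/10) = 19.50
  Stage 2: F_2 = 10^(5.82/10) = 3.819, G_2 = 10^(10.7/10) = 11.75
Friis cascade:
  F = 1.340 + (3.819 − 1)/19.50 = 1.484
NF = 10 log₁₀(1.484) = 1.72 dB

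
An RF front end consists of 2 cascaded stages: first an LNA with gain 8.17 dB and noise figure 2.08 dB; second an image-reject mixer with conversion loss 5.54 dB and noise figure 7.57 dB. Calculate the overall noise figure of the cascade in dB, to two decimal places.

Convert to linear (a loss of L dB is a gain of −L dB): F_i = 10^(NF_i/10), G_i = 10^(G_i,dB/10)
  Stage 1: F_1 = 10^(2.08/10) = 1.614, G_1 = 10^(8.17/10) = 6.561
  Stage 2: F_2 = 10^(7.57/10) = 5.715, G_2 = 10^(−5.54/10) = 0.2793
Friis cascade:
  F = 1.614 + (5.715 − 1)/6.561 = 2.333
NF = 10 log₁₀(2.333) = 3.68 dB

3.68 dB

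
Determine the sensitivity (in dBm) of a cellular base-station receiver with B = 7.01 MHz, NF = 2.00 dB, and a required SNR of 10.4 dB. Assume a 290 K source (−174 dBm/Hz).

−93.1 dBm

Sensitivity = −174 + 10 log₁₀(B) + NF + SNR_min
= −174 + 68.46 + 2.00 + 10.4
= −93.14 dBm → −93.1 dBm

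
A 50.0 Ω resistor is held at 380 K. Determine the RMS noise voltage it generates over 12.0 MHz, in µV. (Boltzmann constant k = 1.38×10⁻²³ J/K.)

3.55 µV

V_n = √(4kTRB)
4kTRB = 4 × 1.38×10⁻²³ × 380 × 5.00×10¹ × 1.20×10⁷ = 1.26×10⁻¹¹ V²
V_n = √(1.26×10⁻¹¹) = 3.55×10⁻⁶ V = 3.55 µV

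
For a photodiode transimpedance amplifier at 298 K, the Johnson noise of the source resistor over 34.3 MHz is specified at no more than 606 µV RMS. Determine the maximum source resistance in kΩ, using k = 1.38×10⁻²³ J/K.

Johnson–Nyquist: V_n = √(4kTRB) ⇒ R = V_n² / (4kTB)
4kTB = 4 × 1.38×10⁻²³ × 298 × 3.43×10⁷ = 5.64×10⁻¹³
R = (6.06×10⁻⁴)² / 5.64×10⁻¹³ = 6.51×10⁵ Ω = 651 kΩ

651 kΩ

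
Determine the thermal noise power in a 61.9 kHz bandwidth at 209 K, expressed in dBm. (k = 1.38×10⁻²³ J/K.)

−127.5 dBm

P_n = kTB = 1.38×10⁻²³ × 209 × 6.19×10⁴ = 1.79×10⁻¹⁶ W
In dBm: 10 log₁₀(1.79×10⁻¹⁶ / 10⁻³) = −127.5 dBm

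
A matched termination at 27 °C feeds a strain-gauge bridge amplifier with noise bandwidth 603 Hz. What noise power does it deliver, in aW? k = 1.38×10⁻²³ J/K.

T = 27 °C + 273.15 = 300.15 K
P_n = kTB = 1.38×10⁻²³ × 300.15 × 6.03×10² = 2.50×10⁻¹⁸ W = 2.50 aW

2.50 aW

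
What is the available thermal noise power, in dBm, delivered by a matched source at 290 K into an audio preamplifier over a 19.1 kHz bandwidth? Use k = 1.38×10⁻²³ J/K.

P_n = kTB = 1.38×10⁻²³ × 290 × 1.91×10⁴ = 7.64×10⁻¹⁷ W
In dBm: 10 log₁₀(7.64×10⁻¹⁷ / 10⁻³) = −131.2 dBm

−131.2 dBm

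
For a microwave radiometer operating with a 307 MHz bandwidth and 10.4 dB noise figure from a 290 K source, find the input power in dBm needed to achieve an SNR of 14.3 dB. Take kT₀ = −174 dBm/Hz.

−64.4 dBm

Sensitivity = −174 + 10 log₁₀(B) + NF + SNR_min
= −174 + 84.87 + 10.4 + 14.3
= −64.43 dBm → −64.4 dBm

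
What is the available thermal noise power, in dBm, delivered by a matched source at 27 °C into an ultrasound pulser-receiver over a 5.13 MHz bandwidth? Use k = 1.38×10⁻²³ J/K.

−106.7 dBm

T = 27 °C + 273.15 = 300.15 K
P_n = kTB = 1.38×10⁻²³ × 300.15 × 5.13×10⁶ = 2.12×10⁻¹⁴ W
In dBm: 10 log₁₀(2.12×10⁻¹⁴ / 10⁻³) = −106.7 dBm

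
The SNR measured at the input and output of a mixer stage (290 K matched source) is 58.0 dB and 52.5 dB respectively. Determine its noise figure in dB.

5.5 dB

NF (dB) = SNR_in(dB) − SNR_out(dB) when the source is at T₀
NF = 58.0 − 52.5 = 5.5 dB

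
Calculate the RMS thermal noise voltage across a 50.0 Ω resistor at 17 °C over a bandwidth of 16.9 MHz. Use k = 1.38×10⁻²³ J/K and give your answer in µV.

T = 17 °C + 273.15 = 290.15 K
V_n = √(4kTRB)
4kTRB = 4 × 1.38×10⁻²³ × 290.15 × 5.00×10¹ × 1.69×10⁷ = 1.35×10⁻¹¹ V²
V_n = √(1.35×10⁻¹¹) = 3.68×10⁻⁶ V = 3.68 µV

3.68 µV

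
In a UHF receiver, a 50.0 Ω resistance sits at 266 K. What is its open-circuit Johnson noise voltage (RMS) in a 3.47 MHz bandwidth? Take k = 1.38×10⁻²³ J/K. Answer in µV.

1.60 µV

V_n = √(4kTRB)
4kTRB = 4 × 1.38×10⁻²³ × 266 × 5.00×10¹ × 3.47×10⁶ = 2.55×10⁻¹² V²
V_n = √(2.55×10⁻¹²) = 1.60×10⁻⁶ V = 1.60 µV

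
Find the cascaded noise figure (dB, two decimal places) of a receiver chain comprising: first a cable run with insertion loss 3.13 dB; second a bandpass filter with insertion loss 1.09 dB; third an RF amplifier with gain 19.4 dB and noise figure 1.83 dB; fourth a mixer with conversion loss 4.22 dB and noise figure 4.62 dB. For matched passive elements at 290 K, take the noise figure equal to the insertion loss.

Convert to linear (a loss of L dB is a gain of −L dB): F_i = 10^(NF_i/10), G_i = 10^(G_i,dB/10)
  Stage 1: F_1 = 10^(3.13/10) = 2.056, G_1 = 10^(−3.13/10) = 0.4864
  Stage 2: F_2 = 10^(1.09/10) = 1.285, G_2 = 10^(−1.09/10) = 0.7780
  Stage 3: F_3 = 10^(1.83/10) = 1.524, G_3 = 10^(19.4/10) = 87.10
  Stage 4: F_4 = 10^(4.62/10) = 2.897, G_4 = 10^(−4.22/10) = 0.3784
Friis cascade:
  F = 2.056 + (1.285 − 1)/0.4864 + (1.524 − 1)/0.3784 + (2.897 − 1)/32.96 = 4.085
NF = 10 log₁₀(4.085) = 6.11 dB

6.11 dB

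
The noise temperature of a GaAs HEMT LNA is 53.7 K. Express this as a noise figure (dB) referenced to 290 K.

0.738 dB

F = 1 + T_e/T₀ = 1 + 53.7/290 = 1.18517
NF = 10 log₁₀(1.18517) = 0.738 dB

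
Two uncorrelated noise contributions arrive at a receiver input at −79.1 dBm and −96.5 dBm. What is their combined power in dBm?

−79.0 dBm

Convert to linear, add, convert back:
P₁ = 1.23×10⁻¹¹ W, P₂ = 2.24×10⁻¹³ W
P_tot = 1.25×10⁻¹¹ W → 10 log₁₀(P_tot / 10⁻³) = −79.0 dBm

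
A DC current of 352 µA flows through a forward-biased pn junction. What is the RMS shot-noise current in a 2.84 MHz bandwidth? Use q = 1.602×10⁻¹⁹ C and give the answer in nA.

I_n = √(2qI·B)
2qI·B = 2 × 1.602×10⁻¹⁹ × 3.52×10⁻⁴ × 2.84×10⁶ = 3.20×10⁻¹⁶ A²
I_n = √(3.20×10⁻¹⁶) = 1.79×10⁻⁸ A = 17.9 nA

17.9 nA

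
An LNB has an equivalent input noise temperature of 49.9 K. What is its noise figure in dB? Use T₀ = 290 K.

0.690 dB

F = 1 + T_e/T₀ = 1 + 49.9/290 = 1.17207
NF = 10 log₁₀(1.17207) = 0.690 dB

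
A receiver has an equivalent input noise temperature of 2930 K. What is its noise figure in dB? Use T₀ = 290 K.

F = 1 + T_e/T₀ = 1 + 2930/290 = 11.1034
NF = 10 log₁₀(11.1034) = 10.45 dB

10.45 dB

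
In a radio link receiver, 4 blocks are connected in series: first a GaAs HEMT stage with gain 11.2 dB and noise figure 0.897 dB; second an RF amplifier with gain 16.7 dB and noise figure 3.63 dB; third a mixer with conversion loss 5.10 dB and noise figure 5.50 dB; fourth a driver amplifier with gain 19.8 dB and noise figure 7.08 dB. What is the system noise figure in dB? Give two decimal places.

Convert to linear (a loss of L dB is a gain of −L dB): F_i = 10^(NF_i/10), G_i = 10^(G_i,dB/10)
  Stage 1: F_1 = 10^(0.897/10) = 1.229, G_1 = 10^(11.2/10) = 13.18
  Stage 2: F_2 = 10^(3.63/10) = 2.307, G_2 = 10^(16.7/10) = 46.77
  Stage 3: F_3 = 10^(5.50/10) = 3.548, G_3 = 10^(−5.10/10) = 0.3090
  Stage 4: F_4 = 10^(7.08/10) = 5.105, G_4 = 10^(19.8/10) = 95.50
Friis cascade:
  F = 1.229 + (2.307 − 1)/13.18 + (3.548 − 1)/616.6 + (5.105 − 1)/190.5 = 1.354
NF = 10 log₁₀(1.354) = 1.32 dB

1.32 dB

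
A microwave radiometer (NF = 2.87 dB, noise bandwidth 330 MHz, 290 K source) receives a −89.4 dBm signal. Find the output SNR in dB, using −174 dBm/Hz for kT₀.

Noise floor: N = −174 + 10 log₁₀(B) + NF
10 log₁₀(3.30×10⁸) = 85.19 dB
N = −174 + 85.19 + 2.87 = −85.94 dBm
SNR = P_sig − N = −89.4 − (−85.94) = −3.46 dB → −3.5 dB

−3.5 dB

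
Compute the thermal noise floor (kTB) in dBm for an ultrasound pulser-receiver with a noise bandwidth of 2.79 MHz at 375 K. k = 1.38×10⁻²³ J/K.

P_n = kTB = 1.38×10⁻²³ × 375 × 2.79×10⁶ = 1.44×10⁻¹⁴ W
In dBm: 10 log₁₀(1.44×10⁻¹⁴ / 10⁻³) = −108.4 dBm

−108.4 dBm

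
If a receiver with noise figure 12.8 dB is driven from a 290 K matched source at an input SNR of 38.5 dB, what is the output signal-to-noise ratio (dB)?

25.7 dB

By definition F = SNR_in/SNR_out, so in dB: SNR_out = SNR_in − NF
SNR_out = 38.5 − 12.8 = 25.7 dB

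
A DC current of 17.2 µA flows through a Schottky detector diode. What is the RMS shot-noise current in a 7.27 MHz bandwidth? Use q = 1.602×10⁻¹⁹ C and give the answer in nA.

I_n = √(2qI·B)
2qI·B = 2 × 1.602×10⁻¹⁹ × 1.72×10⁻⁵ × 7.27×10⁶ = 4.01×10⁻¹⁷ A²
I_n = √(4.01×10⁻¹⁷) = 6.33×10⁻⁹ A = 6.33 nA

6.33 nA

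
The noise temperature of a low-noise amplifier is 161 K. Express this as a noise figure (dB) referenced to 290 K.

1.92 dB

F = 1 + T_e/T₀ = 1 + 161/290 = 1.55517
NF = 10 log₁₀(1.55517) = 1.92 dB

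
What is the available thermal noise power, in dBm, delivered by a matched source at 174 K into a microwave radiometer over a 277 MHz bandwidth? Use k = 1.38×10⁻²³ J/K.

P_n = kTB = 1.38×10⁻²³ × 174 × 2.77×10⁸ = 6.65×10⁻¹³ W
In dBm: 10 log₁₀(6.65×10⁻¹³ / 10⁻³) = −91.8 dBm

−91.8 dBm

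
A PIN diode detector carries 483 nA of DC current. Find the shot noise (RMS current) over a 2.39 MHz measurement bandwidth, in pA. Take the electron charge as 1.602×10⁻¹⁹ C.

608 pA

I_n = √(2qI·B)
2qI·B = 2 × 1.602×10⁻¹⁹ × 4.83×10⁻⁷ × 2.39×10⁶ = 3.70×10⁻¹⁹ A²
I_n = √(3.70×10⁻¹⁹) = 6.08×10⁻¹⁰ A = 608 pA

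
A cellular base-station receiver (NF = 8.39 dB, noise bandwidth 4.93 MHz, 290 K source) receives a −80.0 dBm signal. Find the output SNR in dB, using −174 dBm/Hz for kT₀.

18.7 dB

Noise floor: N = −174 + 10 log₁₀(B) + NF
10 log₁₀(4.93×10⁶) = 66.93 dB
N = −174 + 66.93 + 8.39 = −98.68 dBm
SNR = P_sig − N = −80.0 − (−98.68) = 18.68 dB → 18.7 dB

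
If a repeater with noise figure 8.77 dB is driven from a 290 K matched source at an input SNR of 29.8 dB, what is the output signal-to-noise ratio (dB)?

By definition F = SNR_in/SNR_out, so in dB: SNR_out = SNR_in − NF
SNR_out = 29.8 − 8.77 = 21.03 dB

21.03 dB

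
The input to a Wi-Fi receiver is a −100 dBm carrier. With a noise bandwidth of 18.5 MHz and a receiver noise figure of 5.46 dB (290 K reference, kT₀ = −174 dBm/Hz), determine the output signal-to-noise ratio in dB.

Noise floor: N = −174 + 10 log₁₀(B) + NF
10 log₁₀(1.85×10⁷) = 72.67 dB
N = −174 + 72.67 + 5.46 = −95.87 dBm
SNR = P_sig − N = −100 − (−95.87) = −4.13 dB → −4.1 dB

−4.1 dB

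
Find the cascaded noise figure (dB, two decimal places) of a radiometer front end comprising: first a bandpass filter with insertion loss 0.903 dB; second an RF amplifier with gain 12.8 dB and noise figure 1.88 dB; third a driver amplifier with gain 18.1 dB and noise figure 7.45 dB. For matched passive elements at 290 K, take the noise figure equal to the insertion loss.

3.41 dB

Convert to linear (a loss of L dB is a gain of −L dB): F_i = 10^(NF_i/10), G_i = 10^(G_i,dB/10)
  Stage 1: F_1 = 10^(0.903/10) = 1.231, G_1 = 10^(−0.903/10) = 0.8123
  Stage 2: F_2 = 10^(1.88/10) = 1.542, G_2 = 10^(12.8/10) = 19.05
  Stage 3: F_3 = 10^(7.45/10) = 5.559, G_3 = 10^(18.1/10) = 64.57
Friis cascade:
  F = 1.231 + (1.542 − 1)/0.8123 + (5.559 − 1)/15.48 = 2.193
NF = 10 log₁₀(2.193) = 3.41 dB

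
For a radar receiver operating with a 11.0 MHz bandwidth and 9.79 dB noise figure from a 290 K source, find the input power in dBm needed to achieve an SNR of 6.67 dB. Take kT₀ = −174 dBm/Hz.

Sensitivity = −174 + 10 log₁₀(B) + NF + SNR_min
= −174 + 70.41 + 9.79 + 6.67
= −87.13 dBm → −87.1 dBm

−87.1 dBm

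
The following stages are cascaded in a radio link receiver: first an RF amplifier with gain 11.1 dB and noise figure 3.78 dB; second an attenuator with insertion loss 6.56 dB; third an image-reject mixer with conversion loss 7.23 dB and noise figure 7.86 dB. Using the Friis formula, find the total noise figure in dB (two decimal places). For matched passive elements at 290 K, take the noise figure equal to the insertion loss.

6.49 dB

Convert to linear (a loss of L dB is a gain of −L dB): F_i = 10^(NF_i/10), G_i = 10^(G_i,dB/10)
  Stage 1: F_1 = 10^(3.78/10) = 2.388, G_1 = 10^(11.1/10) = 12.88
  Stage 2: F_2 = 10^(6.56/10) = 4.529, G_2 = 10^(−6.56/10) = 0.2208
  Stage 3: F_3 = 10^(7.86/10) = 6.109, G_3 = 10^(−7.23/10) = 0.1892
Friis cascade:
  F = 2.388 + (4.529 − 1)/12.88 + (6.109 − 1)/2.844 = 4.458
NF = 10 log₁₀(4.458) = 6.49 dB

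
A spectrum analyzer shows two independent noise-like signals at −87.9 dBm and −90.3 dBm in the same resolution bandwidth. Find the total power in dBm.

−85.9 dBm

Convert to linear, add, convert back:
P₁ = 1.62×10⁻¹² W, P₂ = 9.33×10⁻¹³ W
P_tot = 2.56×10⁻¹² W → 10 log₁₀(P_tot / 10⁻³) = −85.9 dBm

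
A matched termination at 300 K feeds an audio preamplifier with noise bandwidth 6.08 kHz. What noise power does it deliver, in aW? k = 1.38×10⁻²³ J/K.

P_n = kTB = 1.38×10⁻²³ × 300 × 6.08×10³ = 2.52×10⁻¹⁷ W = 25.2 aW

25.2 aW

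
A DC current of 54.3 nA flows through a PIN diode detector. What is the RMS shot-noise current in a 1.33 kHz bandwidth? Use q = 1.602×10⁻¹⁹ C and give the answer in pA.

I_n = √(2qI·B)
2qI·B = 2 × 1.602×10⁻¹⁹ × 5.43×10⁻⁸ × 1.33×10³ = 2.31×10⁻²³ A²
I_n = √(2.31×10⁻²³) = 4.81×10⁻¹² A = 4.81 pA

4.81 pA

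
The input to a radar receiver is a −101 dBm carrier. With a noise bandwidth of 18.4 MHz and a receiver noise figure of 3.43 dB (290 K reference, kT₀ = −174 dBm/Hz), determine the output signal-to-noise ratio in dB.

−3.1 dB

Noise floor: N = −174 + 10 log₁₀(B) + NF
10 log₁₀(1.84×10⁷) = 72.65 dB
N = −174 + 72.65 + 3.43 = −97.92 dBm
SNR = P_sig − N = −101 − (−97.92) = −3.08 dB → −3.1 dB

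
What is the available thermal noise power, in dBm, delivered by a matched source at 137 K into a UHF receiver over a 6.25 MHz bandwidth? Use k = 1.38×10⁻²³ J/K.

−109.3 dBm

P_n = kTB = 1.38×10⁻²³ × 137 × 6.25×10⁶ = 1.18×10⁻¹⁴ W
In dBm: 10 log₁₀(1.18×10⁻¹⁴ / 10⁻³) = −109.3 dBm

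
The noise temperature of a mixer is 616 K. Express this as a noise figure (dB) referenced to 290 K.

F = 1 + T_e/T₀ = 1 + 616/290 = 3.12414
NF = 10 log₁₀(3.12414) = 4.95 dB

4.95 dB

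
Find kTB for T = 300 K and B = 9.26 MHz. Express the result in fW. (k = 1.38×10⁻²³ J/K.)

P_n = kTB = 1.38×10⁻²³ × 300 × 9.26×10⁶ = 3.83×10⁻¹⁴ W = 38.3 fW

38.3 fW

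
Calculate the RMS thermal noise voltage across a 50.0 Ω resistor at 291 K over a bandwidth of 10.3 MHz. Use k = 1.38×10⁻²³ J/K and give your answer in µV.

2.88 µV

V_n = √(4kTRB)
4kTRB = 4 × 1.38×10⁻²³ × 291 × 5.00×10¹ × 1.03×10⁷ = 8.27×10⁻¹² V²
V_n = √(8.27×10⁻¹²) = 2.88×10⁻⁶ V = 2.88 µV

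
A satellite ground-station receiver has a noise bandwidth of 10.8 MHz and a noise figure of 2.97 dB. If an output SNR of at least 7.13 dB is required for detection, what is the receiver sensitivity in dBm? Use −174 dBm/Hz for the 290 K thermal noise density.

Sensitivity = −174 + 10 log₁₀(B) + NF + SNR_min
= −174 + 70.33 + 2.97 + 7.13
= −93.57 dBm → −93.6 dBm

−93.6 dBm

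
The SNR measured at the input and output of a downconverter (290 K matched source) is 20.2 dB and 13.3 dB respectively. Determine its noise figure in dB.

6.9 dB

NF (dB) = SNR_in(dB) − SNR_out(dB) when the source is at T₀
NF = 20.2 − 13.3 = 6.9 dB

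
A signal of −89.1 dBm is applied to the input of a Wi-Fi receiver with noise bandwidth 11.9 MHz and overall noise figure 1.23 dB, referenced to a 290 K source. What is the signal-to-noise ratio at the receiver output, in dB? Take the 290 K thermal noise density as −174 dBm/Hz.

Noise floor: N = −174 + 10 log₁₀(B) + NF
10 log₁₀(1.19×10⁷) = 70.76 dB
N = −174 + 70.76 + 1.23 = −102.01 dBm
SNR = P_sig − N = −89.1 − (−102.01) = 12.91 dB → 12.9 dB

12.9 dB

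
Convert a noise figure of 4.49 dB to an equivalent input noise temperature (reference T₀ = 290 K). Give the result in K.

525 K

F = 10^(4.49/10) = 2.8119
T_e = (F − 1)·T₀ = (2.8119 − 1) × 290 = 525 K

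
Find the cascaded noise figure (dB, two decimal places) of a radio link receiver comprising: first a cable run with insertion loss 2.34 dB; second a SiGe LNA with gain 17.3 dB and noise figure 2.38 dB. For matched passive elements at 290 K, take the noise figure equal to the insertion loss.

4.72 dB

Convert to linear (a loss of L dB is a gain of −L dB): F_i = 10^(NF_i/10), G_i = 10^(G_i,dB/10)
  Stage 1: F_1 = 10^(2.34/10) = 1.714, G_1 = 10^(−2.34/10) = 0.5834
  Stage 2: F_2 = 10^(2.38/10) = 1.730, G_2 = 10^(17.3/10) = 53.70
Friis cascade:
  F = 1.714 + (1.730 − 1)/0.5834 = 2.965
NF = 10 log₁₀(2.965) = 4.72 dB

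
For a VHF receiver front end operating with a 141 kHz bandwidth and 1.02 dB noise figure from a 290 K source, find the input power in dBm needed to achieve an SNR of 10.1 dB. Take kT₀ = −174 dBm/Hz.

−111.4 dBm

Sensitivity = −174 + 10 log₁₀(B) + NF + SNR_min
= −174 + 51.49 + 1.02 + 10.1
= −111.39 dBm → −111.4 dBm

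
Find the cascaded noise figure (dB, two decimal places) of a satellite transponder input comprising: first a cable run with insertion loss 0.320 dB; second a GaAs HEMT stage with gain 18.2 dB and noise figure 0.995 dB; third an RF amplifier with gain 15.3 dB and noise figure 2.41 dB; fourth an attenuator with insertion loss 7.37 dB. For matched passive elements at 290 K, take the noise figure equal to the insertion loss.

Convert to linear (a loss of L dB is a gain of −L dB): F_i = 10^(NF_i/10), G_i = 10^(G_i,dB/10)
  Stage 1: F_1 = 10^(0.320/10) = 1.076, G_1 = 10^(−0.320/10) = 0.9290
  Stage 2: F_2 = 10^(0.995/10) = 1.257, G_2 = 10^(18.2/10) = 66.07
  Stage 3: F_3 = 10^(2.41/10) = 1.742, G_3 = 10^(15.3/10) = 33.88
  Stage 4: F_4 = 10^(7.37/10) = 5.458, G_4 = 10^(−7.37/10) = 0.1832
Friis cascade:
  F = 1.076 + (1.257 − 1)/0.9290 + (1.742 − 1)/61.38 + (5.458 − 1)/2080 = 1.368
NF = 10 log₁₀(1.368) = 1.36 dB

1.36 dB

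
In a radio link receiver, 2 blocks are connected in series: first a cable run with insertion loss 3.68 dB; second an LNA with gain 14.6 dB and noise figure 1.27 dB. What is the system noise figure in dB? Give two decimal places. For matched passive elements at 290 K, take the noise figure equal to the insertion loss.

4.95 dB

Convert to linear (a loss of L dB is a gain of −L dB): F_i = 10^(NF_i/10), G_i = 10^(G_i,dB/10)
  Stage 1: F_1 = 10^(3.68/10) = 2.333, G_1 = 10^(−3.68/10) = 0.4285
  Stage 2: F_2 = 10^(1.27/10) = 1.340, G_2 = 10^(14.6/10) = 28.84
Friis cascade:
  F = 2.333 + (1.340 − 1)/0.4285 = 3.126
NF = 10 log₁₀(3.126) = 4.95 dB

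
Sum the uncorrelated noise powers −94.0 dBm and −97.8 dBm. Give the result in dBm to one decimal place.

−92.5 dBm

Convert to linear, add, convert back:
P₁ = 3.98×10⁻¹³ W, P₂ = 1.66×10⁻¹³ W
P_tot = 5.64×10⁻¹³ W → 10 log₁₀(P_tot / 10⁻³) = −92.5 dBm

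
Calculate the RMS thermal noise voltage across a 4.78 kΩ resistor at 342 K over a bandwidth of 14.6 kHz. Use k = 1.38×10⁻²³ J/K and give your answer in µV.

V_n = √(4kTRB)
4kTRB = 4 × 1.38×10⁻²³ × 342 × 4.78×10³ × 1.46×10⁴ = 1.32×10⁻¹² V²
V_n = √(1.32×10⁻¹²) = 1.15×10⁻⁶ V = 1.15 µV

1.15 µV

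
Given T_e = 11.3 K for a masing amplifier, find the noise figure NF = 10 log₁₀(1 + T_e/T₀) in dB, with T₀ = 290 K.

F = 1 + T_e/T₀ = 1 + 11.3/290 = 1.03897
NF = 10 log₁₀(1.03897) = 0.166 dB

0.166 dB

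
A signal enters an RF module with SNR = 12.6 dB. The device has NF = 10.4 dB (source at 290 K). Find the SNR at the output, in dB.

2.2 dB

By definition F = SNR_in/SNR_out, so in dB: SNR_out = SNR_in − NF
SNR_out = 12.6 − 10.4 = 2.2 dB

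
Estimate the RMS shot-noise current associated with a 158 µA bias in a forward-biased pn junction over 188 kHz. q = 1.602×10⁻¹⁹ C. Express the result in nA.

3.08 nA

I_n = √(2qI·B)
2qI·B = 2 × 1.602×10⁻¹⁹ × 1.58×10⁻⁴ × 1.88×10⁵ = 9.52×10⁻¹⁸ A²
I_n = √(9.52×10⁻¹⁸) = 3.08×10⁻⁹ A = 3.08 nA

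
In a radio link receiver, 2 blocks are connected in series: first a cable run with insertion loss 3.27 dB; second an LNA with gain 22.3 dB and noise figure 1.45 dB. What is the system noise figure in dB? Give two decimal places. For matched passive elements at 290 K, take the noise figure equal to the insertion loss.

Convert to linear (a loss of L dB is a gain of −L dB): F_i = 10^(NF_i/10), G_i = 10^(G_i,dB/10)
  Stage 1: F_1 = 10^(3.27/10) = 2.123, G_1 = 10^(−3.27/10) = 0.4710
  Stage 2: F_2 = 10^(1.45/10) = 1.396, G_2 = 10^(22.3/10) = 169.8
Friis cascade:
  F = 2.123 + (1.396 − 1)/0.4710 = 2.965
NF = 10 log₁₀(2.965) = 4.72 dB

4.72 dB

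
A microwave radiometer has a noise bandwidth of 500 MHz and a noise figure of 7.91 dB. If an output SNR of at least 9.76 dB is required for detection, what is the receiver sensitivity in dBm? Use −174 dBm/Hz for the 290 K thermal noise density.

−69.3 dBm

Sensitivity = −174 + 10 log₁₀(B) + NF + SNR_min
= −174 + 86.99 + 7.91 + 9.76
= −69.34 dBm → −69.3 dBm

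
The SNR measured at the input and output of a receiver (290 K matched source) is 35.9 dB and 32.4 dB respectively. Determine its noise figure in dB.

3.5 dB

NF (dB) = SNR_in(dB) − SNR_out(dB) when the source is at T₀
NF = 35.9 − 32.4 = 3.5 dB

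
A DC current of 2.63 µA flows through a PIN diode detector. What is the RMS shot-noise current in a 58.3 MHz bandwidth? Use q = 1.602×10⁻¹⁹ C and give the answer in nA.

I_n = √(2qI·B)
2qI·B = 2 × 1.602×10⁻¹⁹ × 2.63×10⁻⁶ × 5.83×10⁷ = 4.91×10⁻¹⁷ A²
I_n = √(4.91×10⁻¹⁷) = 7.01×10⁻⁹ A = 7.01 nA

7.01 nA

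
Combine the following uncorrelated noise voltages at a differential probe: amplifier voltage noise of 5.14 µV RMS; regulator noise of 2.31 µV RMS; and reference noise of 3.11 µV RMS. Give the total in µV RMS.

6.44 µV

Uncorrelated sources add in power (mean-square): V_tot = √(ΣV_i²)
V_tot = √[(5.14×10⁻⁶)² + (2.31×10⁻⁶)² + (3.11×10⁻⁶)²] = 6.44×10⁻⁶ V = 6.44 µV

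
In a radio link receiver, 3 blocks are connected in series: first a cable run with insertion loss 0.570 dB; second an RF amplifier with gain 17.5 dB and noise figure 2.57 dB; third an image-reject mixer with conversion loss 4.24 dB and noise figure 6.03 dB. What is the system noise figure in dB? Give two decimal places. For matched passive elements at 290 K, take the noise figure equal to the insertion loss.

3.27 dB

Convert to linear (a loss of L dB is a gain of −L dB): F_i = 10^(NF_i/10), G_i = 10^(G_i,dB/10)
  Stage 1: F_1 = 10^(0.570/10) = 1.140, G_1 = 10^(−0.570/10) = 0.8770
  Stage 2: F_2 = 10^(2.57/10) = 1.807, G_2 = 10^(17.5/10) = 56.23
  Stage 3: F_3 = 10^(6.03/10) = 4.009, G_3 = 10^(−4.24/10) = 0.3767
Friis cascade:
  F = 1.140 + (1.807 − 1)/0.8770 + (4.009 − 1)/49.32 = 2.122
NF = 10 log₁₀(2.122) = 3.27 dB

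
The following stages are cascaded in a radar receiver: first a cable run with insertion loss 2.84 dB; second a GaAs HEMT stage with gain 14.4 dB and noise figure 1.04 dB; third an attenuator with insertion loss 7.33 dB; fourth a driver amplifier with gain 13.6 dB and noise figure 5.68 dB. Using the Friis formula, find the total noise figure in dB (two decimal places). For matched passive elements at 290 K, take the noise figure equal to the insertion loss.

5.76 dB

Convert to linear (a loss of L dB is a gain of −L dB): F_i = 10^(NF_i/10), G_i = 10^(G_i,dB/10)
  Stage 1: F_1 = 10^(2.84/10) = 1.923, G_1 = 10^(−2.84/10) = 0.5200
  Stage 2: F_2 = 10^(1.04/10) = 1.271, G_2 = 10^(14.4/10) = 27.54
  Stage 3: F_3 = 10^(7.33/10) = 5.408, G_3 = 10^(−7.33/10) = 0.1849
  Stage 4: F_4 = 10^(5.68/10) = 3.698, G_4 = 10^(13.6/10) = 22.91
Friis cascade:
  F = 1.923 + (1.271 − 1)/0.5200 + (5.408 − 1)/14.32 + (3.698 − 1)/2.649 = 3.770
NF = 10 log₁₀(3.770) = 5.76 dB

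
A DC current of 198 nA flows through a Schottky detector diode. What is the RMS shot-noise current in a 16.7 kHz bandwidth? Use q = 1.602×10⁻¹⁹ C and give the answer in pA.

I_n = √(2qI·B)
2qI·B = 2 × 1.602×10⁻¹⁹ × 1.98×10⁻⁷ × 1.67×10⁴ = 1.06×10⁻²¹ A²
I_n = √(1.06×10⁻²¹) = 3.25×10⁻¹¹ A = 32.5 pA

32.5 pA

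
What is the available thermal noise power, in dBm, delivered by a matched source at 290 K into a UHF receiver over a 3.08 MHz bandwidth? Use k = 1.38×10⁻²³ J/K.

−109.1 dBm

P_n = kTB = 1.38×10⁻²³ × 290 × 3.08×10⁶ = 1.23×10⁻¹⁴ W
In dBm: 10 log₁₀(1.23×10⁻¹⁴ / 10⁻³) = −109.1 dBm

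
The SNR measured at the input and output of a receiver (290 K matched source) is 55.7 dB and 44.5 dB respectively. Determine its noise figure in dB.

NF (dB) = SNR_in(dB) − SNR_out(dB) when the source is at T₀
NF = 55.7 − 44.5 = 11.2 dB

11.2 dB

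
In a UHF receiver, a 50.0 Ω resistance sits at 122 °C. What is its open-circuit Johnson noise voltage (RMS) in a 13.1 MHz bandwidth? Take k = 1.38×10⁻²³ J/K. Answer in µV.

T = 122 °C + 273.15 = 395.15 K
V_n = √(4kTRB)
4kTRB = 4 × 1.38×10⁻²³ × 395.15 × 5.00×10¹ × 1.31×10⁷ = 1.43×10⁻¹¹ V²
V_n = √(1.43×10⁻¹¹) = 3.78×10⁻⁶ V = 3.78 µV

3.78 µV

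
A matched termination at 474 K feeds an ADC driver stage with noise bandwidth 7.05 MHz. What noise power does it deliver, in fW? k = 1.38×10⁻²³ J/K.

P_n = kTB = 1.38×10⁻²³ × 474 × 7.05×10⁶ = 4.61×10⁻¹⁴ W = 46.1 fW

46.1 fW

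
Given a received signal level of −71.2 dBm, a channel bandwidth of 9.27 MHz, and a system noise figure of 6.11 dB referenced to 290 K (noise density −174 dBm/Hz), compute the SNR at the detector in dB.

Noise floor: N = −174 + 10 log₁₀(B) + NF
10 log₁₀(9.27×10⁶) = 69.67 dB
N = −174 + 69.67 + 6.11 = −98.22 dBm
SNR = P_sig − N = −71.2 − (−98.22) = 27.02 dB → 27.0 dB

27.0 dB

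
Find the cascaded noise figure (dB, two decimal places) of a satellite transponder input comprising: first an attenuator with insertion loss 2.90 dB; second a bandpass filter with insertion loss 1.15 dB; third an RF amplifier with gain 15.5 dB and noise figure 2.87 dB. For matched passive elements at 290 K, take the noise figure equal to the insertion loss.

Convert to linear (a loss of L dB is a gain of −L dB): F_i = 10^(NF_i/10), G_i = 10^(G_i,dB/10)
  Stage 1: F_1 = 10^(2.90/10) = 1.950, G_1 = 10^(−2.90/10) = 0.5129
  Stage 2: F_2 = 10^(1.15/10) = 1.303, G_2 = 10^(−1.15/10) = 0.7674
  Stage 3: F_3 = 10^(2.87/10) = 1.936, G_3 = 10^(15.5/10) = 35.48
Friis cascade:
  F = 1.950 + (1.303 − 1)/0.5129 + (1.936 − 1)/0.3936 = 4.920
NF = 10 log₁₀(4.920) = 6.92 dB

6.92 dB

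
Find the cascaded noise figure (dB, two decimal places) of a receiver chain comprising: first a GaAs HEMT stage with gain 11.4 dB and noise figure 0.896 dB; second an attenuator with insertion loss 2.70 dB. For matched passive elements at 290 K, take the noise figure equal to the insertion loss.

Convert to linear (a loss of L dB is a gain of −L dB): F_i = 10^(NF_i/10), G_i = 10^(G_i,dB/10)
  Stage 1: F_1 = 10^(0.896/10) = 1.229, G_1 = 10^(11.4/10) = 13.80
  Stage 2: F_2 = 10^(2.70/10) = 1.862, G_2 = 10^(−2.70/10) = 0.5370
Friis cascade:
  F = 1.229 + (1.862 − 1)/13.80 = 1.292
NF = 10 log₁₀(1.292) = 1.11 dB

1.11 dB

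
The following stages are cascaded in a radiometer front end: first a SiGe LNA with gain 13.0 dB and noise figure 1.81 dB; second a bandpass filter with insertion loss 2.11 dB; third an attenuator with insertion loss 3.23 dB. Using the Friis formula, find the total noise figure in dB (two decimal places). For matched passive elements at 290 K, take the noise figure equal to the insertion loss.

Convert to linear (a loss of L dB is a gain of −L dB): F_i = 10^(NF_i/10), G_i = 10^(G_i,dB/10)
  Stage 1: F_1 = 10^(1.81/10) = 1.517, G_1 = 10^(13.0/10) = 19.95
  Stage 2: F_2 = 10^(2.11/10) = 1.626, G_2 = 10^(−2.11/10) = 0.6152
  Stage 3: F_3 = 10^(3.23/10) = 2.104, G_3 = 10^(−3.23/10) = 0.4753
Friis cascade:
  F = 1.517 + (1.626 − 1)/19.95 + (2.104 − 1)/12.27 = 1.638
NF = 10 log₁₀(1.638) = 2.14 dB

2.14 dB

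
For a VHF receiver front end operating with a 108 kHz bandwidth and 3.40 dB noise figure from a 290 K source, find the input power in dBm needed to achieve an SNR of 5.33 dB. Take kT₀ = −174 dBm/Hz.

−114.9 dBm

Sensitivity = −174 + 10 log₁₀(B) + NF + SNR_min
= −174 + 50.33 + 3.40 + 5.33
= −114.94 dBm → −114.9 dBm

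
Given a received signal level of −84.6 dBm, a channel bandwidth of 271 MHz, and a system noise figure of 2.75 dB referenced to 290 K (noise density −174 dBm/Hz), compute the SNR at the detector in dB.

Noise floor: N = −174 + 10 log₁₀(B) + NF
10 log₁₀(2.71×10⁸) = 84.33 dB
N = −174 + 84.33 + 2.75 = −86.92 dBm
SNR = P_sig − N = −84.6 − (−86.92) = 2.32 dB → 2.3 dB

2.3 dB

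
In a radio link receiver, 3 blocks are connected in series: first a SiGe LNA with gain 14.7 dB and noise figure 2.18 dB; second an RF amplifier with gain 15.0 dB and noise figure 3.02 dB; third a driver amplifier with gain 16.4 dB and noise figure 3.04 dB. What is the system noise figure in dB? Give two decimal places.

Convert to linear (a loss of L dB is a gain of −L dB): F_i = 10^(NF_i/10), G_i = 10^(G_i,dB/10)
  Stage 1: F_1 = 10^(2.18/10) = 1.652, G_1 = 10^(14.7/10) = 29.51
  Stage 2: F_2 = 10^(3.02/10) = 2.004, G_2 = 10^(15.0/10) = 31.62
  Stage 3: F_3 = 10^(3.04/10) = 2.014, G_3 = 10^(16.4/10) = 43.65
Friis cascade:
  F = 1.652 + (2.004 − 1)/29.51 + (2.014 − 1)/933.3 = 1.687
NF = 10 log₁₀(1.687) = 2.27 dB

2.27 dB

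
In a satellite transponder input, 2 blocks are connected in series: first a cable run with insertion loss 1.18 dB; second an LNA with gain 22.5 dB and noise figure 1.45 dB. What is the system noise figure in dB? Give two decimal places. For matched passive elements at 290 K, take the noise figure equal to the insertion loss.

2.63 dB

Convert to linear (a loss of L dB is a gain of −L dB): F_i = 10^(NF_i/10), G_i = 10^(G_i,dB/10)
  Stage 1: F_1 = 10^(1.18/10) = 1.312, G_1 = 10^(−1.18/10) = 0.7621
  Stage 2: F_2 = 10^(1.45/10) = 1.396, G_2 = 10^(22.5/10) = 177.8
Friis cascade:
  F = 1.312 + (1.396 − 1)/0.7621 = 1.832
NF = 10 log₁₀(1.832) = 2.63 dB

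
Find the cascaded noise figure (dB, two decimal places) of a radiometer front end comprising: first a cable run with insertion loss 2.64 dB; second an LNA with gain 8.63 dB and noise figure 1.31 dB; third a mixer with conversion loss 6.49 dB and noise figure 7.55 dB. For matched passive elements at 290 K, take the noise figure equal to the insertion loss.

Convert to linear (a loss of L dB is a gain of −L dB): F_i = 10^(NF_i/10), G_i = 10^(G_i,dB/10)
  Stage 1: F_1 = 10^(2.64/10) = 1.837, G_1 = 10^(−2.64/10) = 0.5445
  Stage 2: F_2 = 10^(1.31/10) = 1.352, G_2 = 10^(8.63/10) = 7.295
  Stage 3: F_3 = 10^(7.55/10) = 5.689, G_3 = 10^(−6.49/10) = 0.2244
Friis cascade:
  F = 1.837 + (1.352 − 1)/0.5445 + (5.689 − 1)/3.972 = 3.664
NF = 10 log₁₀(3.664) = 5.64 dB

5.64 dB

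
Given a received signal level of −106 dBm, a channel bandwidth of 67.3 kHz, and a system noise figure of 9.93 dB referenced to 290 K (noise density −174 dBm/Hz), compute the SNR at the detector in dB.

Noise floor: N = −174 + 10 log₁₀(B) + NF
10 log₁₀(6.73×10⁴) = 48.28 dB
N = −174 + 48.28 + 9.93 = −115.79 dBm
SNR = P_sig − N = −106 − (−115.79) = 9.79 dB → 9.8 dB

9.8 dB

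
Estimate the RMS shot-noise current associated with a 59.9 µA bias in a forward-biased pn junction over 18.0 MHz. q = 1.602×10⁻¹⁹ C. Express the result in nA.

18.6 nA

I_n = √(2qI·B)
2qI·B = 2 × 1.602×10⁻¹⁹ × 5.99×10⁻⁵ × 1.80×10⁷ = 3.45×10⁻¹⁶ A²
I_n = √(3.45×10⁻¹⁶) = 1.86×10⁻⁸ A = 18.6 nA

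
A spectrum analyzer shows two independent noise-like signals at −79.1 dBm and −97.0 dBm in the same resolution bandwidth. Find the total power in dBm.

Convert to linear, add, convert back:
P₁ = 1.23×10⁻¹¹ W, P₂ = 2.00×10⁻¹³ W
P_tot = 1.25×10⁻¹¹ W → 10 log₁₀(P_tot / 10⁻³) = −79.0 dBm

−79.0 dBm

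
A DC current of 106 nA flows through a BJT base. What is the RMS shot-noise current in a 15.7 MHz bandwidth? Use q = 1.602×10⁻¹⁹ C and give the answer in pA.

730 pA

I_n = √(2qI·B)
2qI·B = 2 × 1.602×10⁻¹⁹ × 1.06×10⁻⁷ × 1.57×10⁷ = 5.33×10⁻¹⁹ A²
I_n = √(5.33×10⁻¹⁹) = 7.30×10⁻¹⁰ A = 730 pA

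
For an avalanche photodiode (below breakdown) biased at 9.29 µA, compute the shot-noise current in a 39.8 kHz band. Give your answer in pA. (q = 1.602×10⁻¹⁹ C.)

I_n = √(2qI·B)
2qI·B = 2 × 1.602×10⁻¹⁹ × 9.29×10⁻⁶ × 3.98×10⁴ = 1.18×10⁻¹⁹ A²
I_n = √(1.18×10⁻¹⁹) = 3.44×10⁻¹⁰ A = 344 pA

344 pA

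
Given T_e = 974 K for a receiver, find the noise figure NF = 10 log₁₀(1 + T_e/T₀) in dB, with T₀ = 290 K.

F = 1 + T_e/T₀ = 1 + 974/290 = 4.35862
NF = 10 log₁₀(4.35862) = 6.39 dB

6.39 dB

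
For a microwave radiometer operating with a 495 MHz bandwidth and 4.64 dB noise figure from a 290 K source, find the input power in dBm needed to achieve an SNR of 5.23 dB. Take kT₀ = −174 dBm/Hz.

Sensitivity = −174 + 10 log₁₀(B) + NF + SNR_min
= −174 + 86.95 + 4.64 + 5.23
= −77.18 dBm → −77.2 dBm

−77.2 dBm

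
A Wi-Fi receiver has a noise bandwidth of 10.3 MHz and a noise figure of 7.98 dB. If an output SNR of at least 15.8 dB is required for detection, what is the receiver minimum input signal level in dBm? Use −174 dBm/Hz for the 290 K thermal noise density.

Sensitivity = −174 + 10 log₁₀(B) + NF + SNR_min
= −174 + 70.13 + 7.98 + 15.8
= −80.09 dBm → −80.1 dBm

−80.1 dBm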